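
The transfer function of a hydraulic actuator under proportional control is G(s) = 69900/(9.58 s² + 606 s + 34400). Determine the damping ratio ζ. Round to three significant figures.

ζ ≈ 0.528

Dividing through by 9.58: denominator becomes s² + 63.26 s + 3591.
So ω_n = √3591 = 59.9 rad/s and ζ = 63.26/(2·59.9) = 0.528.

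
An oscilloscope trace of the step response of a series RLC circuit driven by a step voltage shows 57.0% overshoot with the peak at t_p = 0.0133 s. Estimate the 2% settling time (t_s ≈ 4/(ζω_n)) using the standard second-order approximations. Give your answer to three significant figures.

The overshoot fixes ζ = −ln(OS)/√(π²+ln²(OS)) = 0.176.
From t_p = π/ω_d, ω_d = π/0.0133 = 236 rad/s, so ω_n = ω_d/√(1−ζ²) = 240 rad/s.
t_s ≈ 4/(ζω_n) = 4/(0.176·240) = 0.0946 s.

t_s ≈ 0.0946 s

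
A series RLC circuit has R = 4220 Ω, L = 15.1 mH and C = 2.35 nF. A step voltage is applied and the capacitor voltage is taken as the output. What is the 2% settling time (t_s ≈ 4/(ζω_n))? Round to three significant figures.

For a series RLC circuit (capacitor voltage as output), ω_n = 1/√(LC) = 1/√(15.1 mH · 2.35 nF) = 168000 rad/s.
ζ = (R/2)·√(C/L) = (4220/2)·√(2.35 nF/15.1 mH) = 0.832.
t_s ≈ 4/(ζω_n) = 0.0000286 s.

t_s ≈ 0.0000286 s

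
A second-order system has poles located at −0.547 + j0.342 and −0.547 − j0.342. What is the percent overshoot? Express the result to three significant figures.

The poles are at −σ ± jω_d with σ = 0.547 and ω_d = 0.342, so ω_n = √(σ²+ω_d²) = 0.645 rad/s and ζ = σ/ω_n = 0.848.
%OS = 100 e^{−πζ/√(1−ζ²)} with ζ = 0.848 gives 0.657%.

%OS ≈ 0.657%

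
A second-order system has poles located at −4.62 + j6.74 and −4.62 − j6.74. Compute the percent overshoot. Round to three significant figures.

%OS ≈ 11.6%

With σ = 4.62, ω_d = 6.74: ω_n = √(σ²+ω_d²) = 8.17 rad/s, ζ = σ/ω_n = 0.565.
%OS = 100·exp(−πζ/√(1−ζ²)) = 11.6%.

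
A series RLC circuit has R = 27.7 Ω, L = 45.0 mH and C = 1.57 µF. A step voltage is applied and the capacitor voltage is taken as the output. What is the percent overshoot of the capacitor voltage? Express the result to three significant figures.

%OS ≈ 77.3%

For a series RLC circuit (capacitor voltage as output), ω_n = 1/√(LC) = 1/√(45.0 mH · 1.57 µF) = 3760 rad/s.
ζ = (R/2)·√(C/L) = (27.7/2)·√(1.57 µF/45.0 mH) = 0.0818.
Overshoot: exp(−π·0.0818/√(1−0.0818²)) = 0.773, i.e. 77.3%.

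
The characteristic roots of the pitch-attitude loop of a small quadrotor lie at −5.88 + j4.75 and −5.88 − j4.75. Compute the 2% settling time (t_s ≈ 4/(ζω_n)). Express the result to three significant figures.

t_s ≈ 0.680 s

For poles at −σ ± jω_d, ζω_n = σ = 5.88, so t_s ≈ 4/σ = 0.680 s.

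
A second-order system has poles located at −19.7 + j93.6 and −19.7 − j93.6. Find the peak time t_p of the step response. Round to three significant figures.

t_p = π/ω_d with ω_d = 93.6 (the imaginary part), so t_p = 0.0336 s.

t_p ≈ 0.0336 s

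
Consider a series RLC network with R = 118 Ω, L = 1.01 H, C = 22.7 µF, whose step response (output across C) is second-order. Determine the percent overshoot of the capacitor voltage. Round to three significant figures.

For a series RLC circuit (capacitor voltage as output), ω_n = 1/√(LC) = 1/√(1.01 H · 22.7 µF) = 209 rad/s.
ζ = (R/2)·√(C/L) = (118/2)·√(22.7 µF/1.01 H) = 0.280.
Overshoot: exp(−π·0.280/√(1−0.280²)) = 0.400, i.e. 40.0%.

%OS ≈ 40.0%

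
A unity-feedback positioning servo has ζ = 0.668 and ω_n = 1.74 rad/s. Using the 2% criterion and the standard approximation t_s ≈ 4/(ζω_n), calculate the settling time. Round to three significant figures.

t_s ≈ 3.44 s

t_s ≈ 4/(ζω_n) = 4/(0.668 × 1.74) = 3.44 s.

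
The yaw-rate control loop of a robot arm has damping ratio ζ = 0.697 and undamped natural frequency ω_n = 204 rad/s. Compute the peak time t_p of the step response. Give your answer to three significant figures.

The damped frequency is ω_d = ω_n√(1−ζ²) = 204·√(1−0.486) = 146 rad/s.
Peak time t_p = π/ω_d = π/146 = 0.0215 s.

t_p ≈ 0.0215 s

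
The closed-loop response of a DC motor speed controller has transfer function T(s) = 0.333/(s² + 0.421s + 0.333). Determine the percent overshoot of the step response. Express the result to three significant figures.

Matching coefficients with s² + 2ζω_n s + ω_n² gives ω_n² = 0.333 ⇒ ω_n = 0.577 rad/s, and ζ = 0.421/(2ω_n) = 0.365.
%OS = 100·exp(−πζ/√(1−ζ²)) = 29.2%.

%OS ≈ 29.2%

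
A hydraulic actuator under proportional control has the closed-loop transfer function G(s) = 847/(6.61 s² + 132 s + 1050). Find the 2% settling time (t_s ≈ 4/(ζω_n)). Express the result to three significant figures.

t_s ≈ 0.401 s

Dividing through by 6.61: denominator becomes s² + 19.97 s + 158.9.
So ω_n = √158.9 = 12.6 rad/s and ζ = 19.97/(2·12.6) = 0.792.
t_s ≈ 4/(ζω_n) = 0.401 s.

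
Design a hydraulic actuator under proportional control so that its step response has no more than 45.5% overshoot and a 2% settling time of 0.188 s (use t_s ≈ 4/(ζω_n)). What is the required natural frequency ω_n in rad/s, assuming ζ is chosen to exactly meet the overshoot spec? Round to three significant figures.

ω_n ≈ 87.5 rad/s

Inverting the overshoot relation: ζ = |ln 0.455|/√(π² + ln²0.455) = 0.243.
Then ω_n = 4/(ζ t_s) = 4/(0.243 × 0.188) = 87.5 rad/s.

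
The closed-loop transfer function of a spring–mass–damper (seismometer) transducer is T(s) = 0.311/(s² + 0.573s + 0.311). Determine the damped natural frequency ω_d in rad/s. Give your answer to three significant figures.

ω_d ≈ 0.478 rad/s

ω_n = √0.311 = 0.558 rad/s; ζ = 0.573/(2·0.558) = 0.514.
ω_d = ω_n√(1−ζ²) = 0.478 rad/s.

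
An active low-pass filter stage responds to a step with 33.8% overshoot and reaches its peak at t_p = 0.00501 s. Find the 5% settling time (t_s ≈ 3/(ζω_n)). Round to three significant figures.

t_s ≈ 0.0139 s

From the overshoot, ζ = −ln(OS)/√(π²+ln²(OS)) = 0.326.
From t_p = π/ω_d, ω_d = π/0.00501 = 627 rad/s, so ω_n = ω_d/√(1−ζ²) = 663 rad/s.
t_s ≈ 3/(ζω_n) = 3/(0.326·663) = 0.0139 s.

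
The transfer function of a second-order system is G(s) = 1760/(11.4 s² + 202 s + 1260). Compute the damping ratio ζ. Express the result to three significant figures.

Dividing through by 11.4: denominator becomes s² + 17.72 s + 110.5.
So ω_n = √110.5 = 10.5 rad/s and ζ = 17.72/(2·10.5) = 0.843.

ζ ≈ 0.843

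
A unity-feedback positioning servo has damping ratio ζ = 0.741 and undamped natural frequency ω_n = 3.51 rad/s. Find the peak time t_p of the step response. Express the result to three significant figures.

The damped frequency is ω_d = ω_n√(1−ζ²) = 3.51·√(1−0.549) = 2.36 rad/s.
Peak time t_p = π/ω_d = π/2.36 = 1.33 s.

t_p ≈ 1.33 s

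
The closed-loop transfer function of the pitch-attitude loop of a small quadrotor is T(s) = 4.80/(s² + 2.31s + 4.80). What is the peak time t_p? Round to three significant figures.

Matching coefficients with s² + 2ζω_n s + ω_n² gives ω_n² = 4.80 ⇒ ω_n = 2.19 rad/s, and ζ = 2.31/(2ω_n) = 0.527.
ω_d = 2.19·√(1 − 0.527²) = 1.86 rad/s. Then t_p = π/ω_d = 1.69 s.

t_p ≈ 1.69 s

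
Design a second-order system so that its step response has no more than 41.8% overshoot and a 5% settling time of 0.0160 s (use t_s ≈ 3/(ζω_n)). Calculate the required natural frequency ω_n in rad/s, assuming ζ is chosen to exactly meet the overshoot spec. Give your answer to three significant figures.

Inverting the overshoot relation: ζ = |ln 0.418|/√(π² + ln²0.418) = 0.268.
From t_s ≈ 3/(ζω_n): ω_n = 3/(ζ·t_s) = 3/(0.268·0.0160) = 701 rad/s.

ω_n ≈ 701 rad/s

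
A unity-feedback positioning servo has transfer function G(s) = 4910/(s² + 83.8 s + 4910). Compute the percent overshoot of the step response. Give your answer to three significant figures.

%OS ≈ 9.60%

Comparing the denominator to s² + 2ζω_n s + ω_n²: ω_n = √4910 = 70.1 rad/s, and 2ζω_n = 83.8 so ζ = 83.8/(2·70.1) = 0.598.
Overshoot: exp(−π·0.598/√(1−0.598²)) = 0.0960, i.e. 9.60%.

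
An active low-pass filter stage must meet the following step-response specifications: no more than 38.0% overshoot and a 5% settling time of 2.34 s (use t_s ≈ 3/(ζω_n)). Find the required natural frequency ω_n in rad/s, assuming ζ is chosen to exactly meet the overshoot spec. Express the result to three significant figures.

From %OS = 100·exp(−πζ/√(1−ζ²)), invert to get ζ = −ln(OS)/√(π² + ln²(OS)) with OS = 0.380.
−ln 0.380 = 0.9676, so ζ = 0.9676/√(π² + 0.9362) = 0.294.
Then ω_n = 3/(ζ t_s) = 3/(0.294 × 2.34) = 4.36 rad/s.

ω_n ≈ 4.36 rad/s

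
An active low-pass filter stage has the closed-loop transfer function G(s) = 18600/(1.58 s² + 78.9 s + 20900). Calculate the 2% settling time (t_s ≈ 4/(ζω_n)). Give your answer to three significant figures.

Dividing through by 1.58: denominator becomes s² + 49.94 s + 13230.
So ω_n = √13230 = 115 rad/s and ζ = 49.94/(2·115) = 0.217.
t_s ≈ 4/(ζω_n) = 0.160 s.

t_s ≈ 0.160 s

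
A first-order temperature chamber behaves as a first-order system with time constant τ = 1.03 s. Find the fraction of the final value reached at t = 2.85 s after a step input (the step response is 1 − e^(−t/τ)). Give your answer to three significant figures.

y(t)/y_∞ = 1 − e^(−t/τ) = 1 − e^(−2.85/1.03) = 1 − e^(−2.77) = 0.937.

y/y_∞ ≈ 0.937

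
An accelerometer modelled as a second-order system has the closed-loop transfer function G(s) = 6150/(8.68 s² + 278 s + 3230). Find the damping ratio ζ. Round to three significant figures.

Dividing through by 8.68: denominator becomes s² + 32.03 s + 372.1.
So ω_n = √372.1 = 19.3 rad/s and ζ = 32.03/(2·19.3) = 0.830.

ζ ≈ 0.830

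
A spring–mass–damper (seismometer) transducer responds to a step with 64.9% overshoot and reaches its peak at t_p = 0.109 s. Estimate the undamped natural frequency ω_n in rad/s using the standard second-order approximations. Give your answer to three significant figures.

ω_n ≈ 29.1 rad/s

The overshoot fixes ζ = −ln(OS)/√(π²+ln²(OS)) = 0.136.
t_p = π/ω_d ⇒ ω_d = 28.8 rad/s; then ω_n = ω_d/√(1−ζ²) = 29.1 rad/s.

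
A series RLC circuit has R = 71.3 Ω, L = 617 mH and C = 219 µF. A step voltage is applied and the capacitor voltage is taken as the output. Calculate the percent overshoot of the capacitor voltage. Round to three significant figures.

%OS ≈ 5.80%

For a series RLC circuit (capacitor voltage as output), ω_n = 1/√(LC) = 1/√(617 mH · 219 µF) = 86.0 rad/s.
ζ = (R/2)·√(C/L) = (71.3/2)·√(219 µF/617 mH) = 0.672.
%OS = 100·exp(−πζ/√(1−ζ²)) = 5.80%.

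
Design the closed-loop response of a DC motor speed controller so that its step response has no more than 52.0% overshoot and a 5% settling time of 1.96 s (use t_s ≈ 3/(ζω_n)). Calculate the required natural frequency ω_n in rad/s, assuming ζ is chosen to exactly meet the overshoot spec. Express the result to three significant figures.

Inverting the overshoot relation: ζ = |ln 0.520|/√(π² + ln²0.520) = 0.204.
Then ω_n = 3/(ζ t_s) = 3/(0.204 × 1.96) = 7.51 rad/s.

ω_n ≈ 7.51 rad/s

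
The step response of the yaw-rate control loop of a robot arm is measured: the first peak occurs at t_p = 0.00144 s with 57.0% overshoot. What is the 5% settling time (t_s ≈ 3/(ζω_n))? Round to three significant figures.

t_s ≈ 0.00769 s

The overshoot fixes ζ = −ln(OS)/√(π²+ln²(OS)) = 0.176.
From t_p = π/ω_d, ω_d = π/0.00144 = 2180 rad/s, so ω_n = ω_d/√(1−ζ²) = 2220 rad/s.
t_s ≈ 3/(ζω_n) = 3/(0.176·2220) = 0.00769 s.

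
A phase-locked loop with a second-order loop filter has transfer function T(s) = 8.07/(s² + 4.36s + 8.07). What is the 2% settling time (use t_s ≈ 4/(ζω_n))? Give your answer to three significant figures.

t_s ≈ 1.83 s

Comparing the denominator to s² + 2ζω_n s + ω_n²: ω_n = √8.07 = 2.84 rad/s, and 2ζω_n = 4.36 so ζ = 4.36/(2·2.84) = 0.767.
t_s ≈ 4/(ζω_n) = 4/(0.767·2.84) = 1.83 s.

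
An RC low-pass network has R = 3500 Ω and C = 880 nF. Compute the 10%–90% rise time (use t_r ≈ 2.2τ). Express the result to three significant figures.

τ = RC = 3500 × 880 nF = 0.00308 s.
t_r ≈ 2.2τ = 0.00678 s.

t_r ≈ 0.00678 s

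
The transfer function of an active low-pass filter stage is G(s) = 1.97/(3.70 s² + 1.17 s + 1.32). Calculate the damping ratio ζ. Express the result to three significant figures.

Dividing through by 3.70: denominator becomes s² + 0.3162 s + 0.3568.
So ω_n = √0.3568 = 0.597 rad/s and ζ = 0.3162/(2·0.597) = 0.265.

ζ ≈ 0.265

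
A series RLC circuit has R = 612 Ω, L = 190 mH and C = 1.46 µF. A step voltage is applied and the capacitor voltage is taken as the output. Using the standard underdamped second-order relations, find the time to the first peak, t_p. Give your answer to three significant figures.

t_p ≈ 0.00312 s

For a series RLC circuit (capacitor voltage as output), ω_n = 1/√(LC) = 1/√(190 mH · 1.46 µF) = 1900 rad/s.
ζ = (R/2)·√(C/L) = (612/2)·√(1.46 µF/190 mH) = 0.848.
ω_d = 1900·√(1 − 0.848²) = 1010 rad/s. t_p = π/ω_d = 0.00312 s.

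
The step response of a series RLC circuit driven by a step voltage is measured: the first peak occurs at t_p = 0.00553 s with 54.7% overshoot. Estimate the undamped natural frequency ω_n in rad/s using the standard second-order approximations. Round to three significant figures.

The overshoot fixes ζ = −ln(OS)/√(π²+ln²(OS)) = 0.189.
From t_p = π/ω_d, ω_d = π/0.00553 = 568 rad/s, so ω_n = ω_d/√(1−ζ²) = 578 rad/s.

ω_n ≈ 578 rad/s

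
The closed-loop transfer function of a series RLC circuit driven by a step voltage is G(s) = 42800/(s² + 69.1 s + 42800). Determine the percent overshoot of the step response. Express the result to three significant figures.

Matching coefficients with s² + 2ζω_n s + ω_n² gives ω_n² = 42800 ⇒ ω_n = 207 rad/s, and ζ = 69.1/(2ω_n) = 0.167.
%OS = 100·exp(−πζ/√(1−ζ²)) = 58.7%.

%OS ≈ 58.7%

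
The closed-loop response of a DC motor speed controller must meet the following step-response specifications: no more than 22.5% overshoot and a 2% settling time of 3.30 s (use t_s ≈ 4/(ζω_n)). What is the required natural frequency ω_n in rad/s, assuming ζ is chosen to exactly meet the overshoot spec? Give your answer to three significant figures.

ω_n ≈ 2.83 rad/s

From %OS = 100·exp(−πζ/√(1−ζ²)), invert to get ζ = −ln(OS)/√(π² + ln²(OS)) with OS = 0.225.
−ln 0.225 = 1.492, so ζ = 1.492/√(π² + 2.225) = 0.429.
From t_s ≈ 4/(ζω_n): ω_n = 4/(ζ·t_s) = 4/(0.429·3.30) = 2.83 rad/s.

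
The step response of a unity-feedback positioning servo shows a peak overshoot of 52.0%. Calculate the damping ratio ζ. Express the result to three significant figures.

ζ = −ln(OS)/√(π² + (ln OS)²). With OS = 0.520, ln OS = −0.6539 and ζ = 0.6539/3.209 = 0.204.

ζ ≈ 0.204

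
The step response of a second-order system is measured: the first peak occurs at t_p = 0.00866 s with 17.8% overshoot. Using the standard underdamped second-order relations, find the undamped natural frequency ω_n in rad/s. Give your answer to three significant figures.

The overshoot fixes ζ = −ln(OS)/√(π²+ln²(OS)) = 0.482.
t_p = π/ω_d ⇒ ω_d = 363 rad/s; then ω_n = ω_d/√(1−ζ²) = 414 rad/s.

ω_n ≈ 414 rad/s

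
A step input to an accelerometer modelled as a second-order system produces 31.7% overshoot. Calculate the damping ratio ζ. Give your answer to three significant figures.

ζ ≈ 0.343

From %OS = 100·exp(−πζ/√(1−ζ²)), invert to get ζ = −ln(OS)/√(π² + ln²(OS)) with OS = 0.317.
−ln 0.317 = 1.149, so ζ = 1.149/√(π² + 1.320) = 0.343.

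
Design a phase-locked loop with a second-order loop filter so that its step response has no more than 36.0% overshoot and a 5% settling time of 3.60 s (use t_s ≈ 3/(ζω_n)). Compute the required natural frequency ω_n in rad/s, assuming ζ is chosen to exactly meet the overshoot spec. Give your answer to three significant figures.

ω_n ≈ 2.69 rad/s

ζ = −ln(OS)/√(π² + (ln OS)²). With OS = 0.360, ln OS = −1.022 and ζ = 1.022/3.304 = 0.309.
Then ω_n = 3/(ζ t_s) = 3/(0.309 × 3.60) = 2.69 rad/s.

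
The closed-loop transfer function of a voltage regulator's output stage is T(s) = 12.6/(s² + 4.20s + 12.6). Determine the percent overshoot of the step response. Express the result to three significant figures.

ω_n = √12.6 = 3.55 rad/s; ζ = 4.20/(2·3.55) = 0.592.
%OS = 100·exp(−πζ/√(1−ζ²)) = 9.97%.

%OS ≈ 9.97%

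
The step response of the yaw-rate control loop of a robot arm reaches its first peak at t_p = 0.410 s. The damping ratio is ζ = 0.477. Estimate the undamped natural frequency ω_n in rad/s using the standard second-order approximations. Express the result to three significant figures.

Peak time t_p = π/ω_d, so ω_d = π/t_p = π/0.410 = 7.66 rad/s.
ω_n = ω_d/√(1−ζ²) = 7.66/√0.772 = 8.72 rad/s.

ω_n ≈ 8.72 rad/s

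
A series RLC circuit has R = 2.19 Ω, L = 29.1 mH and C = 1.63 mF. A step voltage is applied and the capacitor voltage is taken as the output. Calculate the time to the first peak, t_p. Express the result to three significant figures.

For a series RLC circuit (capacitor voltage as output), ω_n = 1/√(LC) = 1/√(29.1 mH · 1.63 mF) = 145 rad/s.
ζ = (R/2)·√(C/L) = (2.19/2)·√(1.63 mF/29.1 mH) = 0.259.
The damped frequency ω_d = ω_n√(1−ζ²) = 140 rad/s. t_p = π/ω_d = 0.0224 s.

t_p ≈ 0.0224 s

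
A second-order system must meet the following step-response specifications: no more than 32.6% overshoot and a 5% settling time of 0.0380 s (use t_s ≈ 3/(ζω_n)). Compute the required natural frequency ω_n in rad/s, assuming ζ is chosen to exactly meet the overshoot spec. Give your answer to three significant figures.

ω_n ≈ 235 rad/s

Inverting the overshoot relation: ζ = |ln 0.326|/√(π² + ln²0.326) = 0.336.
From t_s ≈ 3/(ζω_n): ω_n = 3/(ζ·t_s) = 3/(0.336·0.0380) = 235 rad/s.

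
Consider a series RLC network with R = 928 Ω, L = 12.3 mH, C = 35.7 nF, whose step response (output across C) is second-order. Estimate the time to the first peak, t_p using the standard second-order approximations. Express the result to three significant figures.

t_p ≈ 0.000107 s

For a series RLC circuit (capacitor voltage as output), ω_n = 1/√(LC) = 1/√(12.3 mH · 35.7 nF) = 47700 rad/s.
ζ = (R/2)·√(C/L) = (928/2)·√(35.7 nF/12.3 mH) = 0.790.
ω_d = ω_n√(1−ζ²) = 29200 rad/s. t_p = π/ω_d = 0.000107 s.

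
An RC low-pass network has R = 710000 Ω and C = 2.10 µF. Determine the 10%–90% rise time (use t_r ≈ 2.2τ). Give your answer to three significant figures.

t_r ≈ 3.28 s

τ = RC = 710000 × 2.10 µF = 1.49 s.
t_r ≈ 2.2τ = 3.28 s.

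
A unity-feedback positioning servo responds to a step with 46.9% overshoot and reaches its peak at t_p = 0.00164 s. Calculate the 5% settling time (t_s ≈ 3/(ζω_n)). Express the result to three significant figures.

t_s ≈ 0.00650 s

ζ from %OS: ζ = |ln 0.469|/√(π²+ln²0.469) = 0.234.
t_p = π/ω_d ⇒ ω_d = 1920 rad/s; then ω_n = ω_d/√(1−ζ²) = 1970 rad/s.
t_s ≈ 3/(ζω_n) = 3/(0.234·1970) = 0.00650 s.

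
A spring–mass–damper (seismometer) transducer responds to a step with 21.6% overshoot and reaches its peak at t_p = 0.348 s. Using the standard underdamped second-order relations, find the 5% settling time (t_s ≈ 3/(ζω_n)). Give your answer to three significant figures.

t_s ≈ 0.681 s

From the overshoot, ζ = −ln(OS)/√(π²+ln²(OS)) = 0.438.
From t_p = π/ω_d, ω_d = π/0.348 = 9.03 rad/s, so ω_n = ω_d/√(1−ζ²) = 10.0 rad/s.
t_s ≈ 3/(ζω_n) = 3/(0.438·10.0) = 0.681 s.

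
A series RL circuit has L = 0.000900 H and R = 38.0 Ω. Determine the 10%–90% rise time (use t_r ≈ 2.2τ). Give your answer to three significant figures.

t_r ≈ 0.0000521 s

τ = L/R = 0.000900/38.0 = 0.0000237 s.
t_r ≈ 2.2τ = 0.0000521 s.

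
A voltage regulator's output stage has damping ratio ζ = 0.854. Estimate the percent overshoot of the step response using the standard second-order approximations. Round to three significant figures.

%OS ≈ 0.576%

For an underdamped second-order system, %OS = 100·exp(−πζ/√(1−ζ²)).
πζ/√(1−ζ²) = π·0.854/√(1−0.729) = 5.157, so %OS = 100·e^(−5.157) = 0.576%.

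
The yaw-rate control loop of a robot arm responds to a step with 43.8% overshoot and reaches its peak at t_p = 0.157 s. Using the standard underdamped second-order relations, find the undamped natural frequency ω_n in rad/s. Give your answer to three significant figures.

ζ from %OS: ζ = |ln 0.438|/√(π²+ln²0.438) = 0.254.
From t_p = π/ω_d, ω_d = π/0.157 = 20.0 rad/s, so ω_n = ω_d/√(1−ζ²) = 20.7 rad/s.

ω_n ≈ 20.7 rad/s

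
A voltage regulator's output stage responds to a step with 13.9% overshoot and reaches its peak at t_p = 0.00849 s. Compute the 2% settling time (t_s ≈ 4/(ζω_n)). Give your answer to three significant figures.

t_s ≈ 0.0172 s

ζ from %OS: ζ = |ln 0.139|/√(π²+ln²0.139) = 0.532.
t_p = π/ω_d ⇒ ω_d = 370 rad/s; then ω_n = ω_d/√(1−ζ²) = 437 rad/s.
t_s ≈ 4/(ζω_n) = 4/(0.532·437) = 0.0172 s.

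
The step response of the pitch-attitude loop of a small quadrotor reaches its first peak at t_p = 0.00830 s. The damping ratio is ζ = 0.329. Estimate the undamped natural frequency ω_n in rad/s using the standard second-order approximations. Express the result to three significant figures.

Peak time t_p = π/ω_d, so ω_d = π/t_p = π/0.00830 = 379 rad/s.
ω_n = ω_d/√(1−ζ²) = 379/√0.892 = 401 rad/s.

ω_n ≈ 401 rad/s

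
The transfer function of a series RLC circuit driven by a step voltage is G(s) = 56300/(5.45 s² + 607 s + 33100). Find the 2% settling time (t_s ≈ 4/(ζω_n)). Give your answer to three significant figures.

Dividing through by 5.45: denominator becomes s² + 111.4 s + 6073.
So ω_n = √6073 = 77.9 rad/s and ζ = 111.4/(2·77.9) = 0.715.
t_s ≈ 4/(ζω_n) = 0.0718 s.

t_s ≈ 0.0718 s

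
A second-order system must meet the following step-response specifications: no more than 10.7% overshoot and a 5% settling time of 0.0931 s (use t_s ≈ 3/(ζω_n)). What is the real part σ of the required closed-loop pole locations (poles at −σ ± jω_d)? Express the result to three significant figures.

σ ≈ 32.2

The settling-time spec alone fixes σ = ζω_n = 3/t_s = 3/0.0931 = 32.2.
(Overshoot then fixes ζ = 0.580 and hence ω_d = σ·√(1−ζ²)/ζ = 45.3 rad/s.)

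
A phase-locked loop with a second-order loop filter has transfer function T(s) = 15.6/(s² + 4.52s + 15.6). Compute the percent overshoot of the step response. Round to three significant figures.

%OS ≈ 11.2%

Comparing the denominator to s² + 2ζω_n s + ω_n²: ω_n = √15.6 = 3.95 rad/s, and 2ζω_n = 4.52 so ζ = 4.52/(2·3.95) = 0.572.
%OS = 100 e^{−πζ/√(1−ζ²)} with ζ = 0.572 gives 11.2%.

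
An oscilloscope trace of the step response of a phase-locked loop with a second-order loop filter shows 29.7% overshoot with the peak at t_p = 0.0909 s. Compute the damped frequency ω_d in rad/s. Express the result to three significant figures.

ω_d ≈ 34.6 rad/s

t_p = π/ω_d, so ω_d = π/0.0909 = 34.6 rad/s.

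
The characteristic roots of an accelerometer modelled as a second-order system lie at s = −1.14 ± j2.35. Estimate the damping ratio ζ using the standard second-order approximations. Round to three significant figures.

ζ ≈ 0.436

With σ = 1.14, ω_d = 2.35: ω_n = √(σ²+ω_d²) = 2.61 rad/s, ζ = σ/ω_n = 0.436.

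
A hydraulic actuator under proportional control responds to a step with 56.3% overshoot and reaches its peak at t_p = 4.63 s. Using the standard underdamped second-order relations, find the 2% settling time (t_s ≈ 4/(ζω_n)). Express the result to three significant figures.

t_s ≈ 32.2 s

ζ from %OS: ζ = |ln 0.563|/√(π²+ln²0.563) = 0.180.
From t_p = π/ω_d, ω_d = π/4.63 = 0.679 rad/s, so ω_n = ω_d/√(1−ζ²) = 0.690 rad/s.
t_s ≈ 4/(ζω_n) = 4/(0.180·0.690) = 32.2 s.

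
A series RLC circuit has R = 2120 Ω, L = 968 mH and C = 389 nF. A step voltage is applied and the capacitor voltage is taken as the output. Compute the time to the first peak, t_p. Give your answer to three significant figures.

t_p ≈ 0.00260 s

For a series RLC circuit (capacitor voltage as output), ω_n = 1/√(LC) = 1/√(968 mH · 389 nF) = 1630 rad/s.
ζ = (R/2)·√(C/L) = (2120/2)·√(389 nF/968 mH) = 0.672.
The damped frequency ω_d = ω_n√(1−ζ²) = 1210 rad/s. t_p = π/ω_d = 0.00260 s.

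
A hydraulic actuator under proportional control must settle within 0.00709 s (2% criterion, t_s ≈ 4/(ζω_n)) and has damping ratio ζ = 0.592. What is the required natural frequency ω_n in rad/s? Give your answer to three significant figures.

Rearranging t_s ≈ 4/(ζω_n) gives ω_n = 4/(ζ·t_s) = 4/(0.592 × 0.00709) = 953 rad/s.

ω_n ≈ 953 rad/s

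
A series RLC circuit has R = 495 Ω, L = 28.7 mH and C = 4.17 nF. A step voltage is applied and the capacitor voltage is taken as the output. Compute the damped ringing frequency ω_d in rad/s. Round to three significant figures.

ω_d ≈ 91000 rad/s

For a series RLC circuit (capacitor voltage as output), ω_n = 1/√(LC) = 1/√(28.7 mH · 4.17 nF) = 91400 rad/s.
ζ = (R/2)·√(C/L) = (495/2)·√(4.17 nF/28.7 mH) = 0.0943.
ω_d = 91400·√(1 − 0.0943²) = 91000 rad/s.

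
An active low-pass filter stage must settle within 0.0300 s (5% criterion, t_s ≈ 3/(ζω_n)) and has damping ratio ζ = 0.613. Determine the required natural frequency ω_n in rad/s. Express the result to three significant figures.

Rearranging t_s ≈ 3/(ζω_n) gives ω_n = 3/(ζ·t_s) = 3/(0.613 × 0.0300) = 163 rad/s.

ω_n ≈ 163 rad/s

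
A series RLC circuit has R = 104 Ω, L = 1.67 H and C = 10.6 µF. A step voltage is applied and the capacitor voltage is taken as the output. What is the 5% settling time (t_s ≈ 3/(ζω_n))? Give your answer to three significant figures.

t_s ≈ 0.0963 s

For a series RLC circuit (capacitor voltage as output), ω_n = 1/√(LC) = 1/√(1.67 H · 10.6 µF) = 238 rad/s.
ζ = (R/2)·√(C/L) = (104/2)·√(10.6 µF/1.67 H) = 0.131.
t_s ≈ 3/(ζω_n) = 0.0963 s.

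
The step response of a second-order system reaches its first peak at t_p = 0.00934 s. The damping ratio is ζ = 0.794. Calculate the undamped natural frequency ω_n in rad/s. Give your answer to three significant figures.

Peak time t_p = π/ω_d, so ω_d = π/t_p = π/0.00934 = 336 rad/s.
ω_n = ω_d/√(1−ζ²) = 336/√0.370 = 553 rad/s.

ω_n ≈ 553 rad/s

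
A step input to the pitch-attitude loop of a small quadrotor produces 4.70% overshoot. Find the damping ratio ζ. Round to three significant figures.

ζ = −ln(OS)/√(π² + (ln OS)²). With OS = 0.0470, ln OS = −3.058 and ζ = 3.058/4.384 = 0.697.

ζ ≈ 0.697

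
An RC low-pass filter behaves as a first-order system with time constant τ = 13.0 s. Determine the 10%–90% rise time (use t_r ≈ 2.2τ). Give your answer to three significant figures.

t_r ≈ 2.2τ = 28.6 s.

t_r ≈ 28.6 s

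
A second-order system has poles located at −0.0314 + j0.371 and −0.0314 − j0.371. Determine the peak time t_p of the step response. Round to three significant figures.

t_p ≈ 8.47 s

t_p = π/ω_d with ω_d = 0.371 (the imaginary part), so t_p = 8.47 s.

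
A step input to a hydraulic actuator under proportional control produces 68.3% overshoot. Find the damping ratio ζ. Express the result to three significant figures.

ζ ≈ 0.120

ζ = −ln(OS)/√(π² + (ln OS)²). With OS = 0.683, ln OS = −0.3813 and ζ = 0.3813/3.165 = 0.120.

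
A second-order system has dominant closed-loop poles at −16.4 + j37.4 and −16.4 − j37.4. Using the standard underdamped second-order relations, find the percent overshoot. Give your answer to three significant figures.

|pole| = ω_n = √(16.4² + 37.4²) = 40.8 rad/s; ζ = cos θ = σ/ω_n = 0.402.
Overshoot: exp(−π·0.402/√(1−0.402²)) = 0.252, i.e. 25.2%.

%OS ≈ 25.2%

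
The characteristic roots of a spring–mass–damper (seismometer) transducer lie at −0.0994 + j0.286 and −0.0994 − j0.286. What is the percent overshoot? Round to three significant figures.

|pole| = ω_n = √(0.0994² + 0.286²) = 0.303 rad/s; ζ = cos θ = σ/ω_n = 0.328.
%OS = 100 e^{−πζ/√(1−ζ²)} with ζ = 0.328 gives 33.6%.

%OS ≈ 33.6%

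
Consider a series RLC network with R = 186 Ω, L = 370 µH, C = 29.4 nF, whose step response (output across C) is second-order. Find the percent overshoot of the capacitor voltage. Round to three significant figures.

For a series RLC circuit (capacitor voltage as output), ω_n = 1/√(LC) = 1/√(370 µH · 29.4 nF) = 303000 rad/s.
ζ = (R/2)·√(C/L) = (186/2)·√(29.4 nF/370 µH) = 0.829.
%OS = 100·exp(−πζ/√(1−ζ²)) = 0.950%.

%OS ≈ 0.950%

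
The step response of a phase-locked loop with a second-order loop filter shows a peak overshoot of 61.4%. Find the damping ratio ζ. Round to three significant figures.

ζ ≈ 0.153

ζ = −ln(OS)/√(π² + (ln OS)²). With OS = 0.614, ln OS = −0.4878 and ζ = 0.4878/3.179 = 0.153.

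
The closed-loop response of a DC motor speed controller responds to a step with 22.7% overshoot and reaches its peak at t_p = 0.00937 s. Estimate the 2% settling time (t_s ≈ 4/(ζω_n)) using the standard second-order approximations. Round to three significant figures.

t_s ≈ 0.0253 s

The overshoot fixes ζ = −ln(OS)/√(π²+ln²(OS)) = 0.427.
From t_p = π/ω_d, ω_d = π/0.00937 = 335 rad/s, so ω_n = ω_d/√(1−ζ²) = 371 rad/s.
t_s ≈ 4/(ζω_n) = 4/(0.427·371) = 0.0253 s.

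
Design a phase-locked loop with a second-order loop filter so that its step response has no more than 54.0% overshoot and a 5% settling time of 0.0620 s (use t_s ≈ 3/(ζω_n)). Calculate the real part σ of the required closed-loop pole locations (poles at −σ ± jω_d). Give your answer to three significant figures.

The settling-time spec alone fixes σ = ζω_n = 3/t_s = 3/0.0620 = 48.4.
(Overshoot then fixes ζ = 0.192 and hence ω_d = σ·√(1−ζ²)/ζ = 247 rad/s.)

σ ≈ 48.4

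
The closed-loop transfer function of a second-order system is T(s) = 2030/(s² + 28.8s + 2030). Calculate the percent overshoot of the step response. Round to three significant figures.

%OS ≈ 34.7%

Comparing the denominator to s² + 2ζω_n s + ω_n²: ω_n = √2030 = 45.1 rad/s, and 2ζω_n = 28.8 so ζ = 28.8/(2·45.1) = 0.320.
%OS = 100 e^{−πζ/√(1−ζ²)} with ζ = 0.320 gives 34.7%.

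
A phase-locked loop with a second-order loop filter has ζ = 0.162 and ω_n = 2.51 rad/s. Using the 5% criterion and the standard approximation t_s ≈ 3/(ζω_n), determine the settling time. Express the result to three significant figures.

t_s ≈ 7.38 s

t_s ≈ 3/(ζω_n) = 3/(0.162 × 2.51) = 7.38 s.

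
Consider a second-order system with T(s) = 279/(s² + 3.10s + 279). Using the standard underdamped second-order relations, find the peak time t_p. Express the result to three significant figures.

Comparing the denominator to s² + 2ζω_n s + ω_n²: ω_n = √279 = 16.7 rad/s, and 2ζω_n = 3.10 so ζ = 3.10/(2·16.7) = 0.0928.
The damped frequency ω_d = ω_n√(1−ζ²) = 16.6 rad/s. Then t_p = π/ω_d = 0.189 s.

t_p ≈ 0.189 s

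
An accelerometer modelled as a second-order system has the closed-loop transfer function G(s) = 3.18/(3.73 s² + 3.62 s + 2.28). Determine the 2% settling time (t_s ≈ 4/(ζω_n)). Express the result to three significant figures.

t_s ≈ 8.24 s

Dividing through by 3.73: denominator becomes s² + 0.9705 s + 0.6113.
So ω_n = √0.6113 = 0.782 rad/s and ζ = 0.9705/(2·0.782) = 0.621.
t_s ≈ 4/(ζω_n) = 8.24 s.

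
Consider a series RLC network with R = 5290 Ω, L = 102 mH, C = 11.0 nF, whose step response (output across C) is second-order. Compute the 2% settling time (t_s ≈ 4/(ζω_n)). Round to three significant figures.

For a series RLC circuit (capacitor voltage as output), ω_n = 1/√(LC) = 1/√(102 mH · 11.0 nF) = 29900 rad/s.
ζ = (R/2)·√(C/L) = (5290/2)·√(11.0 nF/102 mH) = 0.869.
t_s ≈ 4/(ζω_n) = 0.000154 s.

t_s ≈ 0.000154 s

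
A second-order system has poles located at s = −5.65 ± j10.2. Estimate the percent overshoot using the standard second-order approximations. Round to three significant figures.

%OS ≈ 17.5%

With σ = 5.65, ω_d = 10.2: ω_n = √(σ²+ω_d²) = 11.7 rad/s, ζ = σ/ω_n = 0.485.
%OS = 100 e^{−πζ/√(1−ζ²)} with ζ = 0.485 gives 17.5%.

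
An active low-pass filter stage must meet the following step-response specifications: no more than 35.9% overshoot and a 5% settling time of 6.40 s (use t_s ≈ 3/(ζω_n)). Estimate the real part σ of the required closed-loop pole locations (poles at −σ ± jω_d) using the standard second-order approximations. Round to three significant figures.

The settling-time spec alone fixes σ = ζω_n = 3/t_s = 3/6.40 = 0.469.
(Overshoot then fixes ζ = 0.310 and hence ω_d = σ·√(1−ζ²)/ζ = 1.44 rad/s.)

σ ≈ 0.469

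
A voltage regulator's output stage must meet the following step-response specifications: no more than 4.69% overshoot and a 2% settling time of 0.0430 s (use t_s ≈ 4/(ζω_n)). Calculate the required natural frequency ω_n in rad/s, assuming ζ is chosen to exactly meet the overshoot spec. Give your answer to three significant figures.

From %OS = 100·exp(−πζ/√(1−ζ²)), invert to get ζ = −ln(OS)/√(π² + ln²(OS)) with OS = 0.0469.
−ln 0.0469 = 3.060, so ζ = 3.060/√(π² + 9.362) = 0.698.
From t_s ≈ 4/(ζω_n): ω_n = 4/(ζ·t_s) = 4/(0.698·0.0430) = 133 rad/s.

ω_n ≈ 133 rad/s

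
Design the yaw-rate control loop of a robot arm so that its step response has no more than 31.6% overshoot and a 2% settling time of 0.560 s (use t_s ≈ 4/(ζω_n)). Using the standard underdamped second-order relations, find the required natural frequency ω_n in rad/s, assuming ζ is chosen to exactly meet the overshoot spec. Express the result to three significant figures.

Inverting the overshoot relation: ζ = |ln 0.316|/√(π² + ln²0.316) = 0.344.
From t_s ≈ 4/(ζω_n): ω_n = 4/(ζ·t_s) = 4/(0.344·0.560) = 20.7 rad/s.

ω_n ≈ 20.7 rad/s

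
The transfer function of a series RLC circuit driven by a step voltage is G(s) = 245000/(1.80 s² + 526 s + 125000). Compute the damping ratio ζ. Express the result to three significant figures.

Dividing through by 1.80: denominator becomes s² + 292.2 s + 69440.
So ω_n = √69440 = 264 rad/s and ζ = 292.2/(2·264) = 0.554.

ζ ≈ 0.554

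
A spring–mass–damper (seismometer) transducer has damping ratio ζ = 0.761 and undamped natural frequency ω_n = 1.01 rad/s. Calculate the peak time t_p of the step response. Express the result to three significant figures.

The damped frequency is ω_d = ω_n√(1−ζ²) = 1.01·√(1−0.579) = 0.655 rad/s.
Peak time t_p = π/ω_d = π/0.655 = 4.79 s.

t_p ≈ 4.79 s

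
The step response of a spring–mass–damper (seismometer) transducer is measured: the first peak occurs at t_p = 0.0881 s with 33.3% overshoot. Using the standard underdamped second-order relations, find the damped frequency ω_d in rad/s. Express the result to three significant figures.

ω_d ≈ 35.7 rad/s

t_p = π/ω_d, so ω_d = π/0.0881 = 35.7 rad/s.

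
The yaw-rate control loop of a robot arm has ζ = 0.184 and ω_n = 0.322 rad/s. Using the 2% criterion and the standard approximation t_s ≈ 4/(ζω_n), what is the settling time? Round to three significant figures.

t_s ≈ 67.5 s

t_s ≈ 4/(ζω_n) = 4/(0.184 × 0.322) = 67.5 s.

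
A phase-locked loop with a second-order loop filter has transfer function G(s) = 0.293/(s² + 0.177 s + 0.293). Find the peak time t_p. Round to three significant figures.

t_p ≈ 5.88 s

ω_n = √0.293 = 0.541 rad/s; ζ = 0.177/(2·0.541) = 0.163.
The damped frequency ω_d = ω_n√(1−ζ²) = 0.534 rad/s. Then t_p = π/ω_d = 5.88 s.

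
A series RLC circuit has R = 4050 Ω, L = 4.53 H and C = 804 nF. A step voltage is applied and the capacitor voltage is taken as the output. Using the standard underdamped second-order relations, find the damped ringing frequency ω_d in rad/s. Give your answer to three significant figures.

For a series RLC circuit (capacitor voltage as output), ω_n = 1/√(LC) = 1/√(4.53 H · 804 nF) = 524 rad/s.
ζ = (R/2)·√(C/L) = (4050/2)·√(804 nF/4.53 H) = 0.853.
The damped frequency ω_d = ω_n√(1−ζ²) = 273 rad/s.

ω_d ≈ 273 rad/s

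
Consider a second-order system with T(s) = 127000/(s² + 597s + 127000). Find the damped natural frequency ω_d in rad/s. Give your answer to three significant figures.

Matching coefficients with s² + 2ζω_n s + ω_n² gives ω_n² = 127000 ⇒ ω_n = 356 rad/s, and ζ = 597/(2ω_n) = 0.838.
ω_d = 356·√(1 − 0.838²) = 195 rad/s.

ω_d ≈ 195 rad/s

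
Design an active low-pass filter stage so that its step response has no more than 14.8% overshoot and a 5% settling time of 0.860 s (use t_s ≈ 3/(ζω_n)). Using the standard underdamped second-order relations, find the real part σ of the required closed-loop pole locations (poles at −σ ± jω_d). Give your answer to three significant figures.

σ ≈ 3.49

The settling-time spec alone fixes σ = ζω_n = 3/t_s = 3/0.860 = 3.49.
(Overshoot then fixes ζ = 0.520 and hence ω_d = σ·√(1−ζ²)/ζ = 5.74 rad/s.)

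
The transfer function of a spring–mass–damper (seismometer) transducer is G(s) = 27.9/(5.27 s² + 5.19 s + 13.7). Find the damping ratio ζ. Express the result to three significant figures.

Dividing through by 5.27: denominator becomes s² + 0.9848 s + 2.600.
So ω_n = √2.600 = 1.61 rad/s and ζ = 0.9848/(2·1.61) = 0.305.

ζ ≈ 0.305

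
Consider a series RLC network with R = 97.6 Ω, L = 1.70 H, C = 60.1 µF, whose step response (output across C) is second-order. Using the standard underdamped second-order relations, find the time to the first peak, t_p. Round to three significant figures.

t_p ≈ 0.0332 s

For a series RLC circuit (capacitor voltage as output), ω_n = 1/√(LC) = 1/√(1.70 H · 60.1 µF) = 98.9 rad/s.
ζ = (R/2)·√(C/L) = (97.6/2)·√(60.1 µF/1.70 H) = 0.290.
ω_d = ω_n√(1−ζ²) = 94.7 rad/s. t_p = π/ω_d = 0.0332 s.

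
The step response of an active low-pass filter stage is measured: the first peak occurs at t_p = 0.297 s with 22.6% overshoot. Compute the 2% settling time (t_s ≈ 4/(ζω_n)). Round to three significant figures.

t_s ≈ 0.799 s

From the overshoot, ζ = −ln(OS)/√(π²+ln²(OS)) = 0.428.
t_p = π/ω_d ⇒ ω_d = 10.6 rad/s; then ω_n = ω_d/√(1−ζ²) = 11.7 rad/s.
t_s ≈ 4/(ζω_n) = 4/(0.428·11.7) = 0.799 s.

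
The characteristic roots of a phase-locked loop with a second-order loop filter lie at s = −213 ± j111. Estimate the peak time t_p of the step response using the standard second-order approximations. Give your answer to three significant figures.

t_p ≈ 0.0283 s

t_p = π/ω_d with ω_d = 111 (the imaginary part), so t_p = 0.0283 s.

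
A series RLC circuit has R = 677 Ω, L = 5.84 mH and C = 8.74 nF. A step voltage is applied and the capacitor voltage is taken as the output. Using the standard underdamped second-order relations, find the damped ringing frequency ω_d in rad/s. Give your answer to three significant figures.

ω_d ≈ 127000 rad/s

For a series RLC circuit (capacitor voltage as output), ω_n = 1/√(LC) = 1/√(5.84 mH · 8.74 nF) = 140000 rad/s.
ζ = (R/2)·√(C/L) = (677/2)·√(8.74 nF/5.84 mH) = 0.414.
The damped frequency ω_d = ω_n√(1−ζ²) = 127000 rad/s.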